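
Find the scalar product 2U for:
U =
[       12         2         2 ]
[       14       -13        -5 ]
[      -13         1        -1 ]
2U =
[       24         4         4 ]
[       28       -26       -10 ]
[      -26         2        -2 ]

Scalar multiplication is elementwise: (2U)[i][j] = 2 * U[i][j].
  (2U)[0][0] = 2 * (12) = 24
  (2U)[0][1] = 2 * (2) = 4
  (2U)[0][2] = 2 * (2) = 4
  (2U)[1][0] = 2 * (14) = 28
  (2U)[1][1] = 2 * (-13) = -26
  (2U)[1][2] = 2 * (-5) = -10
  (2U)[2][0] = 2 * (-13) = -26
  (2U)[2][1] = 2 * (1) = 2
  (2U)[2][2] = 2 * (-1) = -2
2U =
[       24         4         4 ]
[       28       -26       -10 ]
[      -26         2        -2 ]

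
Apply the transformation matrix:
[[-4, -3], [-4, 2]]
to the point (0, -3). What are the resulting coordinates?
(9, -6)

Matrix multiplication:
[[-4, -3], [-4, 2]] × [0, -3]ᵀ
= [-4×0 + -3×-3, -4×0 + 2×-3]ᵀ
= [9.0000, -6.0000]ᵀ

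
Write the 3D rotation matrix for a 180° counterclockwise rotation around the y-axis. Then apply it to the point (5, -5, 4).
R = [[-1, 0, 0], [0, 1, 0], [0, 0, -1]]; R·(5, -5, 4) = (-5, -5, -4)

Rotation matrix for 180° around y-axis:
cos(180°) = -1, sin(180°) = 0
R = [[-1, 0, 0], [0, 1, 0], [0, 0, -1]]
Apply to (5, -5, 4): R·[5, -5, 4]ᵀ = (-5, -5, -4)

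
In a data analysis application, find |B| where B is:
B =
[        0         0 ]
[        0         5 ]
det(B) = 0

For a 2×2 matrix [[a, b], [c, d]], det = a*d - b*c.
det(B) = (0)*(5) - (0)*(0) = 0 - 0 = 0.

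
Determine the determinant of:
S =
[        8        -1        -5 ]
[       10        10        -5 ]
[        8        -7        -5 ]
det(S) = 60

Expand along row 0 (cofactor expansion): det(S) = a*(e*i - f*h) - b*(d*i - f*g) + c*(d*h - e*g), where the 3×3 is [[a, b, c], [d, e, f], [g, h, i]].
Minor M_00 = (10)*(-5) - (-5)*(-7) = -50 - 35 = -85.
Minor M_01 = (10)*(-5) - (-5)*(8) = -50 + 40 = -10.
Minor M_02 = (10)*(-7) - (10)*(8) = -70 - 80 = -150.
det(S) = (8)*(-85) - (-1)*(-10) + (-5)*(-150) = -680 - 10 + 750 = 60.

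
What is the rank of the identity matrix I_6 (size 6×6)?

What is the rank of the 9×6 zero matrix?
rank(I_6) = 6, rank(0) = 0

The identity I_6 has 6 columns that are the standard basis vectors e_1, …, e_6. These are linearly independent, so all 6 columns are pivots and rank(I_6) = 6.
The 9×6 zero matrix has every entry zero, so every row is the zero row and there are no pivots; rank(0) = 0.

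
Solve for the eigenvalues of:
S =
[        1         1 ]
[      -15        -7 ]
λ = -4, -2

Solve det(S - λI) = 0. For a 2×2 matrix the characteristic equation is λ² - (trace)λ + det = 0.
trace(S) = a + d = 1 - 7 = -6.
det(S) = a*d - b*c = (1)*(-7) - (1)*(-15) = -7 + 15 = 8.
Characteristic equation: λ² - (-6)λ + (8) = 0.
Discriminant = (-6)² - 4*(8) = 36 - 32 = 4.
λ = (-6 ± √4) / 2 = (-6 ± 2) / 2 = -4, -2.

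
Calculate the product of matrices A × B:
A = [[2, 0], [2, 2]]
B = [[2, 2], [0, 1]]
[[4, 4], [4, 6]]

Matrix multiplication:
C[0][0] = 2×2 + 0×0 = 4
C[0][1] = 2×2 + 0×1 = 4
C[1][0] = 2×2 + 2×0 = 4
C[1][1] = 2×2 + 2×1 = 6
Result: [[4, 4], [4, 6]]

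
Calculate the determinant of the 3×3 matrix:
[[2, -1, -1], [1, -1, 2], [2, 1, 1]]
-12

Expansion along first row:
det = 2·det([[-1,2],[1,1]]) - -1·det([[1,2],[2,1]]) + -1·det([[1,-1],[2,1]])
    = 2·(-1·1 - 2·1) - -1·(1·1 - 2·2) + -1·(1·1 - -1·2)
    = 2·-3 - -1·-3 + -1·3
    = -6 + -3 + -3 = -12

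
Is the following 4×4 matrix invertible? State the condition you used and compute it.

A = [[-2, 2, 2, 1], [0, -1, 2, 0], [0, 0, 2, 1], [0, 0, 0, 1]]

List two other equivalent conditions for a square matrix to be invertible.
Yes, invertible; det(A) = 4 ≠ 0. Equivalent conditions: rank(A) = 4; Ax = 0 has only the trivial solution; 0 is not an eigenvalue; the columns of A are linearly independent.

To check invertibility, compute det(A).
The given matrix is triangular, so det(A) equals the product of its diagonal entries = 4 ≠ 0.
Since det(A) ≠ 0, A is invertible.
Equivalent conditions for a square matrix A to be invertible:
- rank(A) = 4 (full rank).
- The homogeneous system Ax = 0 has only the trivial solution x = 0.
- 0 is not an eigenvalue of A.
- The columns (equivalently rows) of A are linearly independent.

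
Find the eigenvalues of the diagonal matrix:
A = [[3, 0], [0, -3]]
λ₁ = 3, λ₂ = -3

The characteristic polynomial of A is det(A - λI) = (3 - λ)(-3 - λ) = 0.
The roots are λ = 3 and λ = -3, so the eigenvalues are the diagonal entries.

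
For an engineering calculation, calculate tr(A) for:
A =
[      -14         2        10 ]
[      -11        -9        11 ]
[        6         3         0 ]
tr(A) = -14 - 9 + 0 = -23

The trace of a square matrix is the sum of its diagonal entries.
Diagonal entries of A: A[0][0] = -14, A[1][1] = -9, A[2][2] = 0.
tr(A) = -14 - 9 + 0 = -23.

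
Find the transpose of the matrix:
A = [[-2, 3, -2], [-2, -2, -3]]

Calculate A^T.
[[-2, -2], [3, -2], [-2, -3]]

The transpose sends entry (i,j) to (j,i); rows become columns.
Row 0 of A: [-2, 3, -2] -> column 0 of A^T.
Row 1 of A: [-2, -2, -3] -> column 1 of A^T.
A^T = [[-2, -2], [3, -2], [-2, -3]]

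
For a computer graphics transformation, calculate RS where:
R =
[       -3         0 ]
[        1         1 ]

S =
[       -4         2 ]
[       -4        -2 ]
RS =
[       12        -6 ]
[       -8         0 ]

Matrix multiplication: (RS)[i][j] = sum over k of R[i][k] * S[k][j].
  (RS)[0][0] = (-3)*(-4) + (0)*(-4) = 12
  (RS)[0][1] = (-3)*(2) + (0)*(-2) = -6
  (RS)[1][0] = (1)*(-4) + (1)*(-4) = -8
  (RS)[1][1] = (1)*(2) + (1)*(-2) = 0
RS =
[       12        -6 ]
[       -8         0 ]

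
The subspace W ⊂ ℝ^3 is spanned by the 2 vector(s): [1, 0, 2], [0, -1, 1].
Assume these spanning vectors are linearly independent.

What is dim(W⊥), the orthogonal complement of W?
dim(W⊥) = 1

For any subspace W of ℝ^n, dim(W) + dim(W⊥) = n (the whole-space dimension).
Here the given 2 vectors are linearly independent, so dim(W) = 2.
Thus dim(W⊥) = n - dim(W) = 3 - 2 = 1.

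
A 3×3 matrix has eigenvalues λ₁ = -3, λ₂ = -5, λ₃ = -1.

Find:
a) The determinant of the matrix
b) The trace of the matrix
det = -15, trace = -9

Two standard eigenvalue identities:
- det(A) equals the product of the eigenvalues (counted with multiplicity).
- trace(A) equals the sum of the eigenvalues.
det(A) = (-3)*(-5)*(-1) = -15.
trace(A) = -3 - 5 - 1 = -9.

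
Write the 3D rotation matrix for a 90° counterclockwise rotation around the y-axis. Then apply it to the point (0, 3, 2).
R = [[0, 0, 1], [0, 1, 0], [-1, 0, 0]]; R·(0, 3, 2) = (2, 3, 0)

Rotation matrix for 90° around y-axis:
cos(90°) = 0, sin(90°) = 1
R = [[0, 0, 1], [0, 1, 0], [-1, 0, 0]]
Apply to (0, 3, 2): R·[0, 3, 2]ᵀ = (2, 3, 0)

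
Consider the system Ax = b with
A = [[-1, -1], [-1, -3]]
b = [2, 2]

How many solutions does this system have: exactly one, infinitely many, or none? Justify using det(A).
Exactly one solution

Compute det(A) = (-1)*(-3) - (-1)*(-1) = 2.
Because det(A) ≠ 0, A is invertible and Ax = b has a unique solution for every b (here x = A⁻¹ b).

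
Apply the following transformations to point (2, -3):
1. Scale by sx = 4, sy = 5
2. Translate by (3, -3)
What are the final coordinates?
(11, -18)

Step 1: Scale (2, -3) by (sx, sy) = (4, 5) → (8, -15)
Step 2: Translate by (3, -3) → (11, -18)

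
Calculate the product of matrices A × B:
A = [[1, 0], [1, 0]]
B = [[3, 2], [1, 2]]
[[3, 2], [3, 2]]

Matrix multiplication:
C[0][0] = 1×3 + 0×1 = 3
C[0][1] = 1×2 + 0×2 = 2
C[1][0] = 1×3 + 0×1 = 3
C[1][1] = 1×2 + 0×2 = 2
Result: [[3, 2], [3, 2]]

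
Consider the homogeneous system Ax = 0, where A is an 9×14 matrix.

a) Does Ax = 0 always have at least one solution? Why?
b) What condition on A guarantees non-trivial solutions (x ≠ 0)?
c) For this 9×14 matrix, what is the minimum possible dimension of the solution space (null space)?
a) Yes, x = 0 is always a solution. b) When A has linearly dependent columns (rank < n). c) Minimum nullity = 5.

a) x = 0 satisfies A·0 = 0, so the zero vector is always a solution.
b) Non-trivial solutions exist iff the columns of A are linearly dependent, equivalently rank(A) < n (the number of columns).
c) By rank-nullity, rank(A) + nullity(A) = n = 14. Since A has only 9 rows, rank(A) ≤ 9, so nullity(A) ≥ 14 - 9 = 5.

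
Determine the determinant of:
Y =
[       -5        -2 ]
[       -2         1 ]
det(Y) = -9

For a 2×2 matrix [[a, b], [c, d]], det = a*d - b*c.
det(Y) = (-5)*(1) - (-2)*(-2) = -5 - 4 = -9.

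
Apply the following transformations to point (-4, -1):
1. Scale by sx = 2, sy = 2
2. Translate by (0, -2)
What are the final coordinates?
(-8, -4)

Step 1: Scale (-4, -1) by (sx, sy) = (2, 2) → (-8, -2)
Step 2: Translate by (0, -2) → (-8, -4)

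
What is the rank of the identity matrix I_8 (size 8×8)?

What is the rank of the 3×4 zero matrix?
rank(I_8) = 8, rank(0) = 0

The identity I_8 has 8 columns that are the standard basis vectors e_1, …, e_8. These are linearly independent, so all 8 columns are pivots and rank(I_8) = 8.
The 3×4 zero matrix has every entry zero, so every row is the zero row and there are no pivots; rank(0) = 0.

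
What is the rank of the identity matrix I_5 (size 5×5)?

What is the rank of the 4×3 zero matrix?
rank(I_5) = 5, rank(0) = 0

The identity I_5 has 5 columns that are the standard basis vectors e_1, …, e_5. These are linearly independent, so all 5 columns are pivots and rank(I_5) = 5.
The 4×3 zero matrix has every entry zero, so every row is the zero row and there are no pivots; rank(0) = 0.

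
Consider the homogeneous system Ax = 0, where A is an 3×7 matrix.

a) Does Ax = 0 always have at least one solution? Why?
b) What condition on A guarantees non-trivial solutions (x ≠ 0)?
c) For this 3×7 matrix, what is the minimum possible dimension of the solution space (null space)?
a) Yes, x = 0 is always a solution. b) When A has linearly dependent columns (rank < n). c) Minimum nullity = 4.

a) x = 0 satisfies A·0 = 0, so the zero vector is always a solution.
b) Non-trivial solutions exist iff the columns of A are linearly dependent, equivalently rank(A) < n (the number of columns).
c) By rank-nullity, rank(A) + nullity(A) = n = 7. Since A has only 3 rows, rank(A) ≤ 3, so nullity(A) ≥ 7 - 3 = 4.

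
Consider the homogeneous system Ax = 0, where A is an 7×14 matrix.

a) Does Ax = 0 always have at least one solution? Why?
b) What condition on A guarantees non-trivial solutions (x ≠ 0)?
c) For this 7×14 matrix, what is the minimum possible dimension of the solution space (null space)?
a) Yes, x = 0 is always a solution. b) When A has linearly dependent columns (rank < n). c) Minimum nullity = 7.

a) x = 0 satisfies A·0 = 0, so the zero vector is always a solution.
b) Non-trivial solutions exist iff the columns of A are linearly dependent, equivalently rank(A) < n (the number of columns).
c) By rank-nullity, rank(A) + nullity(A) = n = 14. Since A has only 7 rows, rank(A) ≤ 7, so nullity(A) ≥ 14 - 7 = 7.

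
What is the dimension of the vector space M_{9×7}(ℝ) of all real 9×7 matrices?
Dimension = 63

A real 9×7 matrix is determined by its 9·7 = 63 independent entries.
A standard basis is {E_ij : 1 ≤ i ≤ 9, 1 ≤ j ≤ 7}, where E_ij has a 1 in position (i, j) and 0 elsewhere — there are 63 such matrices, and they are linearly independent and span M_{9×7}(ℝ).
Therefore dim(M_{9×7}(ℝ)) = 63.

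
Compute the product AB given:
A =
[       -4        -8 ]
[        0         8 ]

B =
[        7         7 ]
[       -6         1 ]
AB =
[       20       -36 ]
[      -48         8 ]

Matrix multiplication: (AB)[i][j] = sum over k of A[i][k] * B[k][j].
  (AB)[0][0] = (-4)*(7) + (-8)*(-6) = 20
  (AB)[0][1] = (-4)*(7) + (-8)*(1) = -36
  (AB)[1][0] = (0)*(7) + (8)*(-6) = -48
  (AB)[1][1] = (0)*(7) + (8)*(1) = 8
AB =
[       20       -36 ]
[      -48         8 ]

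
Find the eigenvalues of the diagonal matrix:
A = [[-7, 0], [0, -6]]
λ₁ = -7, λ₂ = -6

The characteristic polynomial of A is det(A - λI) = (-7 - λ)(-6 - λ) = 0.
The roots are λ = -7 and λ = -6, so the eigenvalues are the diagonal entries.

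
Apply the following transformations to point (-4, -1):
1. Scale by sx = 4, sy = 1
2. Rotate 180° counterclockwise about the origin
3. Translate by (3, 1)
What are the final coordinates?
(19, 2)

Step 1: Scale → (-16, -1)
Step 2: Rotate 180° → (16, 1)
Step 3: Translate → (19, 2)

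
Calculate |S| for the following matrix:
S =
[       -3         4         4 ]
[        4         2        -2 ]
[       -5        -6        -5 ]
det(S) = 130

Expand along row 0 (cofactor expansion): det(S) = a*(e*i - f*h) - b*(d*i - f*g) + c*(d*h - e*g), where the 3×3 is [[a, b, c], [d, e, f], [g, h, i]].
Minor M_00 = (2)*(-5) - (-2)*(-6) = -10 - 12 = -22.
Minor M_01 = (4)*(-5) - (-2)*(-5) = -20 - 10 = -30.
Minor M_02 = (4)*(-6) - (2)*(-5) = -24 + 10 = -14.
det(S) = (-3)*(-22) - (4)*(-30) + (4)*(-14) = 66 + 120 - 56 = 130.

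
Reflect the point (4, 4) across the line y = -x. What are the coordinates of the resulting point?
(-4, -4)

Reflection across line y = -x: (4, 4) → (-4, -4)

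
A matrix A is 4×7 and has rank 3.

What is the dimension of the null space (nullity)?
4

The rank-nullity theorem for an m×n matrix states:
rank(A) + nullity(A) = n (the number of columns).
Here n = 7 and rank(A) = 3, so nullity(A) = 7 - 3 = 4.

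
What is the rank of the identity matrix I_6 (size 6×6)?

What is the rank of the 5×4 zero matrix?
rank(I_6) = 6, rank(0) = 0

The identity I_6 has 6 columns that are the standard basis vectors e_1, …, e_6. These are linearly independent, so all 6 columns are pivots and rank(I_6) = 6.
The 5×4 zero matrix has every entry zero, so every row is the zero row and there are no pivots; rank(0) = 0.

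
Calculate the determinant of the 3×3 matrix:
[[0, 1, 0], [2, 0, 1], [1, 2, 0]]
1

Expansion along first row:
det = 0·det([[0,1],[2,0]]) - 1·det([[2,1],[1,0]]) + 0·det([[2,0],[1,2]])
    = 0·(0·0 - 1·2) - 1·(2·0 - 1·1) + 0·(2·2 - 0·1)
    = 0·-2 - 1·-1 + 0·4
    = 0 + 1 + 0 = 1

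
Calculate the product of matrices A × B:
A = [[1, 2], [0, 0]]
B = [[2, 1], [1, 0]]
[[4, 1], [0, 0]]

Matrix multiplication:
C[0][0] = 1×2 + 2×1 = 4
C[0][1] = 1×1 + 2×0 = 1
C[1][0] = 0×2 + 0×1 = 0
C[1][1] = 0×1 + 0×0 = 0
Result: [[4, 1], [0, 0]]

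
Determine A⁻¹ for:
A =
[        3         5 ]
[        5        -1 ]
det(A) = -28
A⁻¹ =
[     1/28      5/28 ]
[     5/28     -3/28 ]

For a 2×2 matrix A = [[a, b], [c, d]] with det(A) ≠ 0, A⁻¹ = (1/det(A)) * [[d, -b], [-c, a]].
det(A) = (3)*(-1) - (5)*(5) = -3 - 25 = -28.
A⁻¹ = (1/-28) * [[-1, -5], [-5, 3]].
Dividing each entry by -28 and reducing:
A⁻¹ =
[     1/28      5/28 ]
[     5/28     -3/28 ]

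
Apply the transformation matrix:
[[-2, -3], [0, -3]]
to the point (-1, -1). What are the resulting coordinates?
(5, 3)

Matrix multiplication:
[[-2, -3], [0, -3]] × [-1, -1]ᵀ
= [-2×-1 + -3×-1, 0×-1 + -3×-1]ᵀ
= [5.0000, 3.0000]ᵀ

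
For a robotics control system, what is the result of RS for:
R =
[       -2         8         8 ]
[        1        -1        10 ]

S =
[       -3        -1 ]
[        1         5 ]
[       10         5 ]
RS =
[       94        82 ]
[       96        44 ]

Matrix multiplication: (RS)[i][j] = sum over k of R[i][k] * S[k][j].
  (RS)[0][0] = (-2)*(-3) + (8)*(1) + (8)*(10) = 94
  (RS)[0][1] = (-2)*(-1) + (8)*(5) + (8)*(5) = 82
  (RS)[1][0] = (1)*(-3) + (-1)*(1) + (10)*(10) = 96
  (RS)[1][1] = (1)*(-1) + (-1)*(5) + (10)*(5) = 44
RS =
[       94        82 ]
[       96        44 ]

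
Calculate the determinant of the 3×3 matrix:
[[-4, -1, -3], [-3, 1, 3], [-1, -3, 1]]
-70

Expansion along first row:
det = -4·det([[1,3],[-3,1]]) - -1·det([[-3,3],[-1,1]]) + -3·det([[-3,1],[-1,-3]])
    = -4·(1·1 - 3·-3) - -1·(-3·1 - 3·-1) + -3·(-3·-3 - 1·-1)
    = -4·10 - -1·0 + -3·10
    = -40 + 0 + -30 = -70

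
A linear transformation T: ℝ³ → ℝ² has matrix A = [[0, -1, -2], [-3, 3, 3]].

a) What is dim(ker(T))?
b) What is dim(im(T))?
dim(ker) = 1, dim(im) = 2

The two rows are not scalar multiples of one another (no single k satisfies row 2 = k × row 1), so they are linearly independent.
Thus rank(A) = 2.
dim(im(T)) = rank(A) = 2.
By the rank-nullity theorem applied to T: ℝ³ → ℝ², rank(A) + nullity(A) = 3 (the domain dimension), so dim(ker(T)) = 3 - 2 = 1.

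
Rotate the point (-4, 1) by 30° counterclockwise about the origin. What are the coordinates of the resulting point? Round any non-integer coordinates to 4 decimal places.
(-3.9641, -1.1340)

Rotation matrix R(θ) = [[cos θ, -sin θ], [sin θ, cos θ]]; for θ = 30°:
R = [[√3/2, -1/2], [1/2, √3/2]]
Result: R × [-4, 1]ᵀ = [√3/2·-4 + (-1/2)·1, 1/2·-4 + (√3/2)·1]ᵀ = (-3.9641, -1.1340)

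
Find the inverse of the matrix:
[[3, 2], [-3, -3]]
[[1, 2/3], [-1, -1]]

For [[a,b],[c,d]], inverse = (1/det)·[[d,-b],[-c,a]]
det = 3·-3 - 2·-3 = -3
Inverse = (1/-3)·[[-3, -2], [3, 3]]
        = [[1, 2/3], [-1, -1]]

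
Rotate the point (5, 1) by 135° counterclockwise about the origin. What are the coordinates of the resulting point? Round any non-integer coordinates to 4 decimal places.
(-4.2426, 2.8284)

Rotation matrix R(θ) = [[cos θ, -sin θ], [sin θ, cos θ]]; for θ = 135°:
R = [[-√2/2, -√2/2], [√2/2, -√2/2]]
Result: R × [5, 1]ᵀ = [-√2/2·5 + (-√2/2)·1, √2/2·5 + (-√2/2)·1]ᵀ = (-4.2426, 2.8284)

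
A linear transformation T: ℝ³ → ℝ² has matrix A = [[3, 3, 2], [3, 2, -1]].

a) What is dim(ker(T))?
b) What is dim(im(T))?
dim(ker) = 1, dim(im) = 2

The two rows are not scalar multiples of one another (no single k satisfies row 2 = k × row 1), so they are linearly independent.
Thus rank(A) = 2.
dim(im(T)) = rank(A) = 2.
By the rank-nullity theorem applied to T: ℝ³ → ℝ², rank(A) + nullity(A) = 3 (the domain dimension), so dim(ker(T)) = 3 - 2 = 1.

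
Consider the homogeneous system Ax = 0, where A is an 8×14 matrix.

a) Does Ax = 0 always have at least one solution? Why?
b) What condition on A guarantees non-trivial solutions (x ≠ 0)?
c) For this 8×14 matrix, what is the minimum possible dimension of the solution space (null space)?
a) Yes, x = 0 is always a solution. b) When A has linearly dependent columns (rank < n). c) Minimum nullity = 6.

a) x = 0 satisfies A·0 = 0, so the zero vector is always a solution.
b) Non-trivial solutions exist iff the columns of A are linearly dependent, equivalently rank(A) < n (the number of columns).
c) By rank-nullity, rank(A) + nullity(A) = n = 14. Since A has only 8 rows, rank(A) ≤ 8, so nullity(A) ≥ 14 - 8 = 6.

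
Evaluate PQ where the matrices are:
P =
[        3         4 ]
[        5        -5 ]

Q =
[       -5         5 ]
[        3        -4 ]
PQ =
[       -3        -1 ]
[      -40        45 ]

Matrix multiplication: (PQ)[i][j] = sum over k of P[i][k] * Q[k][j].
  (PQ)[0][0] = (3)*(-5) + (4)*(3) = -3
  (PQ)[0][1] = (3)*(5) + (4)*(-4) = -1
  (PQ)[1][0] = (5)*(-5) + (-5)*(3) = -40
  (PQ)[1][1] = (5)*(5) + (-5)*(-4) = 45
PQ =
[       -3        -1 ]
[      -40        45 ]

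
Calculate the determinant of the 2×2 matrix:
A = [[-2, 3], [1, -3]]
3

For A = [[a, b], [c, d]], det(A) = a*d - b*c.
det(A) = (-2)*(-3) - (3)*(1) = 6 - 3 = 3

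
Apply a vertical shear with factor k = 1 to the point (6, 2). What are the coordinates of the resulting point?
(6, 8)

Shear matrix for vertical shear with factor k = 1:
[[1, 0], [1, 1]]
Result: (6, 2) → (6, 8)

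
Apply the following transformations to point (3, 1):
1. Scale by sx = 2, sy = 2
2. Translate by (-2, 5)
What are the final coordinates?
(4, 7)

Step 1: Scale (3, 1) by (sx, sy) = (2, 2) → (6, 2)
Step 2: Translate by (-2, 5) → (4, 7)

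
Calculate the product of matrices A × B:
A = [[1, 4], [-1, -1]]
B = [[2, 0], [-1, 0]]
[[-2, 0], [-1, 0]]

Matrix multiplication:
C[0][0] = 1×2 + 4×-1 = -2
C[0][1] = 1×0 + 4×0 = 0
C[1][0] = -1×2 + -1×-1 = -1
C[1][1] = -1×0 + -1×0 = 0
Result: [[-2, 0], [-1, 0]]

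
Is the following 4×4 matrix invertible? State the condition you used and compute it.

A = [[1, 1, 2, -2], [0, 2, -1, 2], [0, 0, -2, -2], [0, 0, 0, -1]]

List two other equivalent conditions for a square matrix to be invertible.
Yes, invertible; det(A) = 4 ≠ 0. Equivalent conditions: rank(A) = 4; Ax = 0 has only the trivial solution; 0 is not an eigenvalue; the columns of A are linearly independent.

To check invertibility, compute det(A).
The given matrix is triangular, so det(A) equals the product of its diagonal entries = 4 ≠ 0.
Since det(A) ≠ 0, A is invertible.
Equivalent conditions for a square matrix A to be invertible:
- rank(A) = 4 (full rank).
- The homogeneous system Ax = 0 has only the trivial solution x = 0.
- 0 is not an eigenvalue of A.
- The columns (equivalently rows) of A are linearly independent.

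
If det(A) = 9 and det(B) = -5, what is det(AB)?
-45

Use the multiplicative property of determinants: det(AB) = det(A)*det(B).
det(AB) = (9)*(-5) = -45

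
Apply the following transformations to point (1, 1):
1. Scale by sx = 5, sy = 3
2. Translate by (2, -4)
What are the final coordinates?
(7, -1)

Step 1: Scale (1, 1) by (sx, sy) = (5, 3) → (5, 3)
Step 2: Translate by (2, -4) → (7, -1)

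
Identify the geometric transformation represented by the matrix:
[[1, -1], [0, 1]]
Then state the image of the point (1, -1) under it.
horizontal shear with factor -1; image of (1, -1) is (2, -1)

The matrix [[1, k], [0, 1]] sends (x, y) to (x + -1y, y), leaving the y-coordinate fixed: a horizontal shear.
The matrix [[1, -1], [0, 1]] represents: horizontal shear with factor -1.
Applying it to (1, -1): [1·1 + -1·-1, 0·1 + 1·-1] = (2, -1).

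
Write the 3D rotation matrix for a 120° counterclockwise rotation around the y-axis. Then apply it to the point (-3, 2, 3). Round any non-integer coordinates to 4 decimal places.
R = [[-1/2, 0, √3/2], [0, 1, 0], [-√3/2, 0, -1/2]]; R·(-3, 2, 3) = (4.0981, 2.0000, 1.0981)

Rotation matrix for 120° around y-axis:
cos(120°) = -1/2, sin(120°) = √3/2
R = [[-1/2, 0, √3/2], [0, 1, 0], [-√3/2, 0, -1/2]]
Apply to (-3, 2, 3): R·[-3, 2, 3]ᵀ = (4.0981, 2.0000, 1.0981)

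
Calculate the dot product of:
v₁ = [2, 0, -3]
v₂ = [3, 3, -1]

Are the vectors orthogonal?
9, No

The dot product is the sum of products of corresponding components.
v₁·v₂ = (2)*(3) + (0)*(3) + (-3)*(-1) = 6 + 0 + 3 = 9.
Two vectors are orthogonal iff their dot product is 0; here the dot product is 9, so the vectors are not orthogonal.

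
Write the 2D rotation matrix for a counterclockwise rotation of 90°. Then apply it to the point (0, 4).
R = [[0, -1], [1, 0]]; R·(0, 4) = (-4, 0)

Rotation matrix formula: R(θ) = [[cos θ, -sin θ], [sin θ, cos θ]]
For θ = 90°:
cos(90°) = 0
sin(90°) = 1
R = [[0, -1], [1, 0]]
Apply to (0, 4): [0·0 + (-1)·4, 1·0 + 0·4] = (-4, 0)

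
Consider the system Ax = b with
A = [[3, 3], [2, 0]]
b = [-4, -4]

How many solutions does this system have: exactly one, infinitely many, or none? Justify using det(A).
Exactly one solution

Compute det(A) = (3)*(0) - (3)*(2) = -6.
Because det(A) ≠ 0, A is invertible and Ax = b has a unique solution for every b (here x = A⁻¹ b).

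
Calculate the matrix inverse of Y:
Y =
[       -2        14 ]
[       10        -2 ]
det(Y) = -136
Y⁻¹ =
[     1/68      7/68 ]
[     5/68      1/68 ]

For a 2×2 matrix Y = [[a, b], [c, d]] with det(Y) ≠ 0, Y⁻¹ = (1/det(Y)) * [[d, -b], [-c, a]].
det(Y) = (-2)*(-2) - (14)*(10) = 4 - 140 = -136.
Y⁻¹ = (1/-136) * [[-2, -14], [-10, -2]].
Dividing each entry by -136 and reducing:
Y⁻¹ =
[     1/68      7/68 ]
[     5/68      1/68 ]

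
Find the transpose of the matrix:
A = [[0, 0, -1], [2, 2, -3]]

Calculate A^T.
[[0, 2], [0, 2], [-1, -3]]

The transpose sends entry (i,j) to (j,i); rows become columns.
Row 0 of A: [0, 0, -1] -> column 0 of A^T.
Row 1 of A: [2, 2, -3] -> column 1 of A^T.
A^T = [[0, 2], [0, 2], [-1, -3]]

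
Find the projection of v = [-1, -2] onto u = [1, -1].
[1/2, -1/2]

The projection of v onto u is proj_u(v) = ((v·u) / (u·u)) · u.
v·u = (-1)*(1) + (-2)*(-1) = 1.
u·u = (1)*(1) + (-1)*(-1) = 2.
coefficient = 1 / 2 = 1/2.
proj_u(v) = 1/2 · [1, -1] = [1/2, -1/2].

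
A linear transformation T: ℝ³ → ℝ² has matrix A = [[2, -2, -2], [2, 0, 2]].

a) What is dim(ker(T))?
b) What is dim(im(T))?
dim(ker) = 1, dim(im) = 2

The two rows are not scalar multiples of one another (no single k satisfies row 2 = k × row 1), so they are linearly independent.
Thus rank(A) = 2.
dim(im(T)) = rank(A) = 2.
By the rank-nullity theorem applied to T: ℝ³ → ℝ², rank(A) + nullity(A) = 3 (the domain dimension), so dim(ker(T)) = 3 - 2 = 1.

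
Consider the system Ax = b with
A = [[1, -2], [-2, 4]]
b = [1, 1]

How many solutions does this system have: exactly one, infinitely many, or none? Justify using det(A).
No solution

det(A) = (1)*(4) - (-2)*(-2) = 0, so A is singular.
The column space of A is span(column 1) = span([1, -2]).
b = [1, 1] is not a scalar multiple of column 1, so b ∉ column space and the system is inconsistent — no solution.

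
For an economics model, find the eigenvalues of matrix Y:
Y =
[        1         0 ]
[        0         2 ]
λ = 1, 2

Solve det(Y - λI) = 0. For a 2×2 matrix the characteristic equation is λ² - (trace)λ + det = 0.
trace(Y) = a + d = 1 + 2 = 3.
det(Y) = a*d - b*c = (1)*(2) - (0)*(0) = 2 - 0 = 2.
Characteristic equation: λ² - (3)λ + (2) = 0.
Discriminant = (3)² - 4*(2) = 9 - 8 = 1.
λ = (3 ± √1) / 2 = (3 ± 1) / 2 = 1, 2.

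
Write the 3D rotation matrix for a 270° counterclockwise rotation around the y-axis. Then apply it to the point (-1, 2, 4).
R = [[0, 0, -1], [0, 1, 0], [1, 0, 0]]; R·(-1, 2, 4) = (-4, 2, -1)

Rotation matrix for 270° around y-axis:
cos(270°) = 0, sin(270°) = -1
R = [[0, 0, -1], [0, 1, 0], [1, 0, 0]]
Apply to (-1, 2, 4): R·[-1, 2, 4]ᵀ = (-4, 2, -1)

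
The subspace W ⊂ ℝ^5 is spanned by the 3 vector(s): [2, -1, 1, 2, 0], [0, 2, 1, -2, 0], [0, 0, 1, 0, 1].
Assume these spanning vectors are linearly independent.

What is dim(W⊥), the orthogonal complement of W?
dim(W⊥) = 2

For any subspace W of ℝ^n, dim(W) + dim(W⊥) = n (the whole-space dimension).
Here the given 3 vectors are linearly independent, so dim(W) = 3.
Thus dim(W⊥) = n - dim(W) = 5 - 3 = 2.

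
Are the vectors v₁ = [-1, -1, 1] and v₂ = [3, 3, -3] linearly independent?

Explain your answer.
No, linearly dependent (v₂ = -3·v₁)

Check whether there is a scalar k with v₂ = k·v₁.
Comparing components, k = -3 satisfies -3·[-1, -1, 1] = [3, 3, -3].
Since v₂ is a scalar multiple of v₁, the two vectors are linearly dependent.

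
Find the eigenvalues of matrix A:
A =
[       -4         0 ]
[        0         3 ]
λ = -4, 3

Solve det(A - λI) = 0. For a 2×2 matrix the characteristic equation is λ² - (trace)λ + det = 0.
trace(A) = a + d = -4 + 3 = -1.
det(A) = a*d - b*c = (-4)*(3) - (0)*(0) = -12 - 0 = -12.
Characteristic equation: λ² - (-1)λ + (-12) = 0.
Discriminant = (-1)² - 4*(-12) = 1 + 48 = 49.
λ = (-1 ± √49) / 2 = (-1 ± 7) / 2 = -4, 3.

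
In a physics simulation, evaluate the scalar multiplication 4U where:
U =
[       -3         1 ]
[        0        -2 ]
4U =
[      -12         4 ]
[        0        -8 ]

Scalar multiplication is elementwise: (4U)[i][j] = 4 * U[i][j].
  (4U)[0][0] = 4 * (-3) = -12
  (4U)[0][1] = 4 * (1) = 4
  (4U)[1][0] = 4 * (0) = 0
  (4U)[1][1] = 4 * (-2) = -8
4U =
[      -12         4 ]
[        0        -8 ]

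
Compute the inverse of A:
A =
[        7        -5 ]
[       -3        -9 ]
det(A) = -78
A⁻¹ =
[     3/26     -5/78 ]
[    -1/26     -7/78 ]

For a 2×2 matrix A = [[a, b], [c, d]] with det(A) ≠ 0, A⁻¹ = (1/det(A)) * [[d, -b], [-c, a]].
det(A) = (7)*(-9) - (-5)*(-3) = -63 - 15 = -78.
A⁻¹ = (1/-78) * [[-9, 5], [3, 7]].
Dividing each entry by -78 and reducing:
A⁻¹ =
[     3/26     -5/78 ]
[    -1/26     -7/78 ]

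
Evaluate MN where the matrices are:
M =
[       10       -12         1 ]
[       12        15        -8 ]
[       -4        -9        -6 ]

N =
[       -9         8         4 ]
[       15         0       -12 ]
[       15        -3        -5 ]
MN =
[     -255        77       179 ]
[       -3       120       -92 ]
[     -189       -14       122 ]

Matrix multiplication: (MN)[i][j] = sum over k of M[i][k] * N[k][j].
  (MN)[0][0] = (10)*(-9) + (-12)*(15) + (1)*(15) = -255
  (MN)[0][1] = (10)*(8) + (-12)*(0) + (1)*(-3) = 77
  (MN)[0][2] = (10)*(4) + (-12)*(-12) + (1)*(-5) = 179
  (MN)[1][0] = (12)*(-9) + (15)*(15) + (-8)*(15) = -3
  (MN)[1][1] = (12)*(8) + (15)*(0) + (-8)*(-3) = 120
  (MN)[1][2] = (12)*(4) + (15)*(-12) + (-8)*(-5) = -92
  (MN)[2][0] = (-4)*(-9) + (-9)*(15) + (-6)*(15) = -189
  (MN)[2][1] = (-4)*(8) + (-9)*(0) + (-6)*(-3) = -14
  (MN)[2][2] = (-4)*(4) + (-9)*(-12) + (-6)*(-5) = 122
MN =
[     -255        77       179 ]
[       -3       120       -92 ]
[     -189       -14       122 ]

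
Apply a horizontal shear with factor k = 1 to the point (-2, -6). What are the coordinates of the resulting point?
(-8, -6)

Shear matrix for horizontal shear with factor k = 1:
[[1, 1], [0, 1]]
Result: (-2, -6) → (-8, -6)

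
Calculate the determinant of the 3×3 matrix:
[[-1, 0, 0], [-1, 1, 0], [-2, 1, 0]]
0

Expansion along first row:
det = -1·det([[1,0],[1,0]]) - 0·det([[-1,0],[-2,0]]) + 0·det([[-1,1],[-2,1]])
    = -1·(1·0 - 0·1) - 0·(-1·0 - 0·-2) + 0·(-1·1 - 1·-2)
    = -1·0 - 0·0 + 0·1
    = 0 + 0 + 0 = 0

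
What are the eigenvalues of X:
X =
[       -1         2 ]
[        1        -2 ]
λ = -3, 0

Solve det(X - λI) = 0. For a 2×2 matrix the characteristic equation is λ² - (trace)λ + det = 0.
trace(X) = a + d = -1 - 2 = -3.
det(X) = a*d - b*c = (-1)*(-2) - (2)*(1) = 2 - 2 = 0.
Characteristic equation: λ² - (-3)λ + (0) = 0.
Discriminant = (-3)² - 4*(0) = 9 - 0 = 9.
λ = (-3 ± √9) / 2 = (-3 ± 3) / 2 = -3, 0.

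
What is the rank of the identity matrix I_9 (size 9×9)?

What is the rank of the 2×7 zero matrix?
rank(I_9) = 9, rank(0) = 0

The identity I_9 has 9 columns that are the standard basis vectors e_1, …, e_9. These are linearly independent, so all 9 columns are pivots and rank(I_9) = 9.
The 2×7 zero matrix has every entry zero, so every row is the zero row and there are no pivots; rank(0) = 0.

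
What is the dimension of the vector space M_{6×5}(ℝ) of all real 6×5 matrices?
Dimension = 30

A real 6×5 matrix is determined by its 6·5 = 30 independent entries.
A standard basis is {E_ij : 1 ≤ i ≤ 6, 1 ≤ j ≤ 5}, where E_ij has a 1 in position (i, j) and 0 elsewhere — there are 30 such matrices, and they are linearly independent and span M_{6×5}(ℝ).
Therefore dim(M_{6×5}(ℝ)) = 30.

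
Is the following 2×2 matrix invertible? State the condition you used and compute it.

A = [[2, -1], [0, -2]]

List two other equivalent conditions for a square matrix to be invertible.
Yes, invertible; det(A) = -4 ≠ 0. Equivalent conditions: rank(A) = 2; Ax = 0 has only the trivial solution; 0 is not an eigenvalue; the columns of A are linearly independent.

To check invertibility, compute det(A).
The given matrix is triangular, so det(A) equals the product of its diagonal entries = -4 ≠ 0.
Since det(A) ≠ 0, A is invertible.
Equivalent conditions for a square matrix A to be invertible:
- rank(A) = 2 (full rank).
- The homogeneous system Ax = 0 has only the trivial solution x = 0.
- 0 is not an eigenvalue of A.
- The columns (equivalently rows) of A are linearly independent.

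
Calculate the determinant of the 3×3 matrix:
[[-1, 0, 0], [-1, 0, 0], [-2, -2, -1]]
0

Expansion along first row:
det = -1·det([[0,0],[-2,-1]]) - 0·det([[-1,0],[-2,-1]]) + 0·det([[-1,0],[-2,-2]])
    = -1·(0·-1 - 0·-2) - 0·(-1·-1 - 0·-2) + 0·(-1·-2 - 0·-2)
    = -1·0 - 0·1 + 0·2
    = 0 + 0 + 0 = 0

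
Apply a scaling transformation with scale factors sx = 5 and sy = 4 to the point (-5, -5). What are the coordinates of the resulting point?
(-25, -20)

Scaling matrix:
[[5, 0], [0, 4]]
Result: (-5 × 5, -5 × 4) = (-25, -20)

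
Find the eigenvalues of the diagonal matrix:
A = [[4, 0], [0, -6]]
λ₁ = 4, λ₂ = -6

The characteristic polynomial of A is det(A - λI) = (4 - λ)(-6 - λ) = 0.
The roots are λ = 4 and λ = -6, so the eigenvalues are the diagonal entries.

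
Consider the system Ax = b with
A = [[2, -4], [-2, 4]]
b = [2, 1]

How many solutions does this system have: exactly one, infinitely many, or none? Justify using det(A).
No solution

det(A) = (2)*(4) - (-4)*(-2) = 0, so A is singular.
The column space of A is span(column 1) = span([2, -2]).
b = [2, 1] is not a scalar multiple of column 1, so b ∉ column space and the system is inconsistent — no solution.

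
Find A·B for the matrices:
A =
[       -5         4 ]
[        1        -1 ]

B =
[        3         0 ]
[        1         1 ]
AB =
[      -11         4 ]
[        2        -1 ]

Matrix multiplication: (AB)[i][j] = sum over k of A[i][k] * B[k][j].
  (AB)[0][0] = (-5)*(3) + (4)*(1) = -11
  (AB)[0][1] = (-5)*(0) + (4)*(1) = 4
  (AB)[1][0] = (1)*(3) + (-1)*(1) = 2
  (AB)[1][1] = (1)*(0) + (-1)*(1) = -1
AB =
[      -11         4 ]
[        2        -1 ]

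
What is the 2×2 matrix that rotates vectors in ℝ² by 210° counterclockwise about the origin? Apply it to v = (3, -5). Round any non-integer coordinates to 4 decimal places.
R = [[-√3/2, 1/2], [-1/2, -√3/2]]; R·v = (-5.0981, 2.8301)

A counterclockwise rotation by angle θ in ℝ² has matrix R(θ) = [[cos θ, -sin θ], [sin θ, cos θ]].
For θ = 210°: cos θ = -√3/2, sin θ = -1/2.
R(210°) = [[-√3/2, 1/2], [-1/2, -√3/2]].
R·v = [-√3/2·3 + (1/2)·-5, -1/2·3 + -√3/2·-5] = (-5.0981, 2.8301).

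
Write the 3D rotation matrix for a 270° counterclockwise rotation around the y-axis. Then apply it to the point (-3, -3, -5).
R = [[0, 0, -1], [0, 1, 0], [1, 0, 0]]; R·(-3, -3, -5) = (5, -3, -3)

Rotation matrix for 270° around y-axis:
cos(270°) = 0, sin(270°) = -1
R = [[0, 0, -1], [0, 1, 0], [1, 0, 0]]
Apply to (-3, -3, -5): R·[-3, -3, -5]ᵀ = (5, -3, -3)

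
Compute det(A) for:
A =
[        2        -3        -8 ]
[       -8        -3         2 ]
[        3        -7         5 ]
det(A) = -660

Expand along row 0 (cofactor expansion): det(A) = a*(e*i - f*h) - b*(d*i - f*g) + c*(d*h - e*g), where the 3×3 is [[a, b, c], [d, e, f], [g, h, i]].
Minor M_00 = (-3)*(5) - (2)*(-7) = -15 + 14 = -1.
Minor M_01 = (-8)*(5) - (2)*(3) = -40 - 6 = -46.
Minor M_02 = (-8)*(-7) - (-3)*(3) = 56 + 9 = 65.
det(A) = (2)*(-1) - (-3)*(-46) + (-8)*(65) = -2 - 138 - 520 = -660.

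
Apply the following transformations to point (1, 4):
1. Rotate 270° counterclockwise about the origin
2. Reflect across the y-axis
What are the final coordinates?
(-4, -1)

Step 1: Rotate 270° → (4, -1)
Step 2: Reflect across the y-axis → (-4, -1)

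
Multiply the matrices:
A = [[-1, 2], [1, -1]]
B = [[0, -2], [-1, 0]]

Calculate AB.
[[-2, 2], [1, -2]]

Each entry (i,j) of AB = sum over k of A[i][k]*B[k][j].
(AB)[0][0] = (-1)*(0) + (2)*(-1) = -2
(AB)[0][1] = (-1)*(-2) + (2)*(0) = 2
(AB)[1][0] = (1)*(0) + (-1)*(-1) = 1
(AB)[1][1] = (1)*(-2) + (-1)*(0) = -2
AB = [[-2, 2], [1, -2]]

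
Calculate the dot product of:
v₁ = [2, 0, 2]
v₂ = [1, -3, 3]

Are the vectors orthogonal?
8, No

The dot product is the sum of products of corresponding components.
v₁·v₂ = (2)*(1) + (0)*(-3) + (2)*(3) = 2 + 0 + 6 = 8.
Two vectors are orthogonal iff their dot product is 0; here the dot product is 8, so the vectors are not orthogonal.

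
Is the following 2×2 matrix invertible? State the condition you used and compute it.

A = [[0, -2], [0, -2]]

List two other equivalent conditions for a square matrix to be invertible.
No, not invertible; det(A) = 0 (two rows are equal, so the rows are linearly dependent). Equivalent conditions (failing for this A): rank(A) < 2; Ax = 0 has non-trivial solutions; 0 is an eigenvalue; the columns are linearly dependent.

To check invertibility, compute det(A).
In this matrix, row 0 and the last row are identical, so one row is a scalar multiple of another and the rows are linearly dependent.
A matrix with linearly dependent rows has det = 0 and is not invertible.
Equivalent failed conditions:
- rank(A) < 2.
- Ax = 0 has non-trivial solutions.
- 0 is an eigenvalue.
- The columns are linearly dependent.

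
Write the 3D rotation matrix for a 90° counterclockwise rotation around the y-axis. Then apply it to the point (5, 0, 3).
R = [[0, 0, 1], [0, 1, 0], [-1, 0, 0]]; R·(5, 0, 3) = (3, 0, -5)

Rotation matrix for 90° around y-axis:
cos(90°) = 0, sin(90°) = 1
R = [[0, 0, 1], [0, 1, 0], [-1, 0, 0]]
Apply to (5, 0, 3): R·[5, 0, 3]ᵀ = (3, 0, -5)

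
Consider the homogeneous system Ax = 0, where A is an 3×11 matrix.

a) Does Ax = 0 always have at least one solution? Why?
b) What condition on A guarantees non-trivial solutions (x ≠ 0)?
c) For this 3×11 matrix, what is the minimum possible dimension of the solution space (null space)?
a) Yes, x = 0 is always a solution. b) When A has linearly dependent columns (rank < n). c) Minimum nullity = 8.

a) x = 0 satisfies A·0 = 0, so the zero vector is always a solution.
b) Non-trivial solutions exist iff the columns of A are linearly dependent, equivalently rank(A) < n (the number of columns).
c) By rank-nullity, rank(A) + nullity(A) = n = 11. Since A has only 3 rows, rank(A) ≤ 3, so nullity(A) ≥ 11 - 3 = 8.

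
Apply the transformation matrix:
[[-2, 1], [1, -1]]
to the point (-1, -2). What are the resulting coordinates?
(0, 1)

Matrix multiplication:
[[-2, 1], [1, -1]] × [-1, -2]ᵀ
= [-2×-1 + 1×-2, 1×-1 + -1×-2]ᵀ
= [0.0000, 1.0000]ᵀ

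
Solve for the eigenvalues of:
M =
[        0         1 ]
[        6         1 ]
λ = -2, 3

Solve det(M - λI) = 0. For a 2×2 matrix the characteristic equation is λ² - (trace)λ + det = 0.
trace(M) = a + d = 0 + 1 = 1.
det(M) = a*d - b*c = (0)*(1) - (1)*(6) = 0 - 6 = -6.
Characteristic equation: λ² - (1)λ + (-6) = 0.
Discriminant = (1)² - 4*(-6) = 1 + 24 = 25.
λ = (1 ± √25) / 2 = (1 ± 5) / 2 = -2, 3.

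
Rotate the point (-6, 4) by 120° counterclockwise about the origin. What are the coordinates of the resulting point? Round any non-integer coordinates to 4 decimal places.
(-0.4641, -7.1962)

Rotation matrix R(θ) = [[cos θ, -sin θ], [sin θ, cos θ]]; for θ = 120°:
R = [[-1/2, -√3/2], [√3/2, -1/2]]
Result: R × [-6, 4]ᵀ = [-1/2·-6 + (-√3/2)·4, √3/2·-6 + (-1/2)·4]ᵀ = (-0.4641, -7.1962)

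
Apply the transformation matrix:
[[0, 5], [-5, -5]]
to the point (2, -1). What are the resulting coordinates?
(-5, -5)

Matrix multiplication:
[[0, 5], [-5, -5]] × [2, -1]ᵀ
= [0×2 + 5×-1, -5×2 + -5×-1]ᵀ
= [-5.0000, -5.0000]ᵀ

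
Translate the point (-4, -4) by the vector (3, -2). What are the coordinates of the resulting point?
(-1, -6)

Translation by (3, -2):
x' = -4 + 3 = -1
y' = -4 + -2 = -6
Homogeneous matrix: [[1, 0, 3], [0, 1, -2], [0, 0, 1]]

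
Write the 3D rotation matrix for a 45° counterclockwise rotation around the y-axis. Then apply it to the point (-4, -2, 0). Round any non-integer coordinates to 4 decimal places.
R = [[√2/2, 0, √2/2], [0, 1, 0], [-√2/2, 0, √2/2]]; R·(-4, -2, 0) = (-2.8284, -2.0000, 2.8284)

Rotation matrix for 45° around y-axis:
cos(45°) = √2/2, sin(45°) = √2/2
R = [[√2/2, 0, √2/2], [0, 1, 0], [-√2/2, 0, √2/2]]
Apply to (-4, -2, 0): R·[-4, -2, 0]ᵀ = (-2.8284, -2.0000, 2.8284)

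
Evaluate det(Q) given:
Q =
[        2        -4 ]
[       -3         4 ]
det(Q) = -4

For a 2×2 matrix [[a, b], [c, d]], det = a*d - b*c.
det(Q) = (2)*(4) - (-4)*(-3) = 8 - 12 = -4.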